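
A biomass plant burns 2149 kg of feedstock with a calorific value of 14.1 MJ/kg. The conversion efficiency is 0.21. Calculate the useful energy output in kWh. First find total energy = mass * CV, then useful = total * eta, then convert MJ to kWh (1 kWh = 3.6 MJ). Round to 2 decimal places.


Total energy = mass * CV = 2149 * 14.1 = 30300.9 MJ
Useful energy = total * eta = 30300.9 * 0.21 = 6363.19 MJ
Convert to kWh: 6363.19 / 3.6
Useful energy = 1767.55 kWh

1767.55


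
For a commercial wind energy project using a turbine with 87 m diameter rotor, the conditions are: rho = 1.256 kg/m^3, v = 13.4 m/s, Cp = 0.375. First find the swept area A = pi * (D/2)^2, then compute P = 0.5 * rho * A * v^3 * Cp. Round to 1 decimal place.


Step 1 -- Compute swept area:
  A = pi * (D/2)^2 = pi * (87/2)^2 = 5944.68 m^2
Step 2 -- Apply wind power equation:
  P = 0.5 * rho * A * v^3 * Cp
  v^3 = 13.4^3 = 2406.104
  P = 0.5 * 1.256 * 5944.68 * 2406.104 * 0.375
  P = 3368477.8 W

3368477.8


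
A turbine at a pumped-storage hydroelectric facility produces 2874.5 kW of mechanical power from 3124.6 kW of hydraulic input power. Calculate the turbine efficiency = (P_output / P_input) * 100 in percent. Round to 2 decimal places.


Turbine efficiency = (output power / input power) * 100
eta = (2874.5 / 3124.6) * 100
eta = 92.00%

92.00


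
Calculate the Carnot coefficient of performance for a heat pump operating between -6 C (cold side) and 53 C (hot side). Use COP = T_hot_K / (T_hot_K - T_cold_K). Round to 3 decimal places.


Convert to Kelvin:
  T_hot = 53 + 273.15 = 326.15 K
  T_cold = -6 + 273.15 = 267.15 K
Apply Carnot COP formula:
  COP = T_hot_K / (T_hot_K - T_cold_K) = 326.15 / 59.0
  COP = 5.528

5.528


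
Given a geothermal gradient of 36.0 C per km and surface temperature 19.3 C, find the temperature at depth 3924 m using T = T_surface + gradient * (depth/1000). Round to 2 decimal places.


Convert depth to km: 3924 / 1000 = 3.924 km
Temperature increase = gradient * depth_km = 36.0 * 3.924 = 141.26 C
Temperature at depth = T_surface + delta_T = 19.3 + 141.26
T = 160.56 C

160.56


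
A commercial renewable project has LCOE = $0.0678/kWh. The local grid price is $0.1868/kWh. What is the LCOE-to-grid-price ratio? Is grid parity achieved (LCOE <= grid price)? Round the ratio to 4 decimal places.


Compare LCOE to grid price:
  LCOE = $0.0678/kWh, Grid price = $0.1868/kWh
  Ratio = LCOE / grid_price = 0.0678 / 0.1868 = 0.3630
  Grid parity achieved (ratio <= 1)? yes

0.3630


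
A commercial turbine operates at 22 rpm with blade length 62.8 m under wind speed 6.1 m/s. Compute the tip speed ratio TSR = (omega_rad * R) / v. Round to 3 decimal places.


Convert rotational speed to rad/s:
  omega = 22 * 2 * pi / 60 = 2.3038 rad/s
Compute tip speed:
  v_tip = omega * R = 2.3038 * 62.8 = 144.681 m/s
Tip speed ratio:
  TSR = v_tip / v_wind = 144.681 / 6.1 = 23.718

23.718


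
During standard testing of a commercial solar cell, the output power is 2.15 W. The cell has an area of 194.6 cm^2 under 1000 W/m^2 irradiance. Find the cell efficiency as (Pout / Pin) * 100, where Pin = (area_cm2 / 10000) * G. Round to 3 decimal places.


First compute the input power:
  Pin = area_cm2 / 10000 * G = 194.6 / 10000 * 1000 = 19.46 W
Then compute efficiency:
  Efficiency = (Pout / Pin) * 100 = (2.15 / 19.46) * 100
  Efficiency = 11.048%

11.048


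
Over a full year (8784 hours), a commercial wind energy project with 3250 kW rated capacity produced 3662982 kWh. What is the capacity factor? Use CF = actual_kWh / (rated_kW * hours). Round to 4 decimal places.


Capacity factor = actual output / maximum possible output
Maximum possible = rated * hours = 3250 * 8784 = 28548000 kWh
CF = 3662982 / 28548000
CF = 0.1283

0.1283


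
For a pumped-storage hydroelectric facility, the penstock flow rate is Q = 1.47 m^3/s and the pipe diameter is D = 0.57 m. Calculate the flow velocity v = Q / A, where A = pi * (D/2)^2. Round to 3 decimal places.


Compute pipe cross-sectional area:
  A = pi * (D/2)^2 = pi * (0.57/2)^2 = 0.2552 m^2
Calculate velocity:
  v = Q / A = 1.47 / 0.2552
  v = 5.761 m/s

5.761


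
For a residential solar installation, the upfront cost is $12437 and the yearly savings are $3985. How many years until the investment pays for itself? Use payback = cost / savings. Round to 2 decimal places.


Simple payback period = initial cost / annual savings
Payback = 12437 / 3985
Payback = 3.12 years

3.12


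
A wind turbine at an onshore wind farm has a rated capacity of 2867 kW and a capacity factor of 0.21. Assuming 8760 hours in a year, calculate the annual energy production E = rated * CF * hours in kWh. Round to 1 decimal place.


Annual energy = rated_kW * capacity_factor * hours_per_year
Given: P_rated = 2867 kW, CF = 0.21, hours = 8760
E = 2867 * 0.21 * 8760
E = 5274133.2 kWh

5274133.2


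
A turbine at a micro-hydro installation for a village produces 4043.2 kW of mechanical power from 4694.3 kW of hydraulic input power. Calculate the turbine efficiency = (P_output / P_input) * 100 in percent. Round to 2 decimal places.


Turbine efficiency = (output power / input power) * 100
eta = (4043.2 / 4694.3) * 100
eta = 86.13%

86.13


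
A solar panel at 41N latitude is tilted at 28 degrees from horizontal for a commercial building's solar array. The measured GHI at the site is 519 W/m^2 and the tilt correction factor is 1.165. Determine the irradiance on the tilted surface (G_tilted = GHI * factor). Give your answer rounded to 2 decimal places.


Identify the given values:
  GHI = 519 W/m^2, tilt correction factor = 1.165
Apply the formula G_tilted = GHI * factor:
  G_tilted = 519 * 1.165
  G_tilted = 604.64 W/m^2

604.64


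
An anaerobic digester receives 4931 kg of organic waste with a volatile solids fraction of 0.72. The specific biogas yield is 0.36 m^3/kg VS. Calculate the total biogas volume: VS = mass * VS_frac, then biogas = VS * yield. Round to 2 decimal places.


Compute volatile solids:
  VS = mass * VS_fraction = 4931 * 0.72 = 3550.32 kg
Calculate biogas volume:
  Biogas = VS * specific_yield = 3550.32 * 0.36
  Biogas = 1278.12 m^3

1278.12


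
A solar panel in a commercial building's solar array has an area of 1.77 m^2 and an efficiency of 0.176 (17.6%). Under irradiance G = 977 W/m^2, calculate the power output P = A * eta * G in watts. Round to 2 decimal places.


Use the solar power formula P = A * eta * G.
Given: A = 1.77 m^2, eta = 0.176, G = 977 W/m^2
P = 1.77 * 0.176 * 977
P = 304.36 W

304.36


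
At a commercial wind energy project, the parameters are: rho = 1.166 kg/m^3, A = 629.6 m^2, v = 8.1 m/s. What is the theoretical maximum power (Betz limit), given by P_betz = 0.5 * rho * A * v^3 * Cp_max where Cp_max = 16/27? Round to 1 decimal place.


The Betz coefficient Cp_max = 16/27 = 0.5926
v^3 = 8.1^3 = 531.441
P_betz = 0.5 * rho * A * v^3 * Cp_max
P_betz = 0.5 * 1.166 * 629.6 * 531.441 * 0.5926
P_betz = 115596.5 W

115596.5


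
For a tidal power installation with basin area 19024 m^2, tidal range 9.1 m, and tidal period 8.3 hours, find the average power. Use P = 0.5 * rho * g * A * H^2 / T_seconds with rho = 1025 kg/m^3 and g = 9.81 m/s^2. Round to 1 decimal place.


Convert period to seconds: T = 8.3 * 3600 = 29880.0 s
H^2 = 9.1^2 = 82.81
P = 0.5 * rho * g * A * H^2 / T
P = 0.5 * 1025 * 9.81 * 19024 * 82.81 / 29880.0
P = 265073.9 W

265073.9


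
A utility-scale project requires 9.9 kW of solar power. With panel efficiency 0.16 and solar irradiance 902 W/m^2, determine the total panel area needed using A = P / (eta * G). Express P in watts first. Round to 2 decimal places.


Convert target power to watts: P = 9.9 * 1000 = 9900.0 W
Compute denominator: eta * G = 0.16 * 902 = 144.32
Required area A = P / (eta * G) = 9900.0 / 144.32
A = 68.60 m^2

68.60


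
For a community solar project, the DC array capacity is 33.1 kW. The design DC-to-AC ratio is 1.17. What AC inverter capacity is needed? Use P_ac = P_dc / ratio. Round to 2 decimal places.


The inverter AC capacity is determined by the DC/AC ratio.
Given: P_dc = 33.1 kW, DC/AC ratio = 1.17
P_ac = P_dc / ratio = 33.1 / 1.17
P_ac = 28.29 kW

28.29


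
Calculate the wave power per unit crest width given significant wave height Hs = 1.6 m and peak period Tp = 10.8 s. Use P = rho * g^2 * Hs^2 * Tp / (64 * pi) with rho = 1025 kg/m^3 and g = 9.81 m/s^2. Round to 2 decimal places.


Apply wave power formula:
  g^2 = 9.81^2 = 96.2361
  Hs^2 = 1.6^2 = 2.56
  Numerator = rho * g^2 * Hs^2 * Tp = 1025 * 96.2361 * 2.56 * 10.8 = 2727254.09
  Denominator = 64 * pi = 201.0619
  P = 2727254.09 / 201.0619 = 13564.25 W/m

13564.25


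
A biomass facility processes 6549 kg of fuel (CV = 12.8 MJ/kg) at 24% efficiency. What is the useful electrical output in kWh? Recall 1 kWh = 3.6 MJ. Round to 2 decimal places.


Total energy = mass * CV = 6549 * 12.8 = 83827.2 MJ
Useful energy = total * eta = 83827.2 * 0.24 = 20118.53 MJ
Convert to kWh: 20118.53 / 3.6
Useful energy = 5588.48 kWh

5588.48


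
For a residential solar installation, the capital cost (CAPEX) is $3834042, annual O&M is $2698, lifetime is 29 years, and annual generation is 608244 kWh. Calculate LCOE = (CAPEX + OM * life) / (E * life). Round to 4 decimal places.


Total cost = CAPEX + OM * lifetime = 3834042 + 2698 * 29 = 3834042 + 78242 = 3912284
Total generation = annual * lifetime = 608244 * 29 = 17639076 kWh
LCOE = 3912284 / 17639076
LCOE = 0.2218 $/kWh

0.2218


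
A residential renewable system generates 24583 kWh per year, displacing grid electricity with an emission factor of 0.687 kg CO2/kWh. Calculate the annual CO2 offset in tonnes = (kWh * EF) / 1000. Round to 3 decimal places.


CO2 offset in kg = generation * emission_factor
CO2 offset = 24583 * 0.687 = 16888.52 kg
Convert to tonnes:
  CO2 offset = 16888.52 / 1000 = 16.889 tonnes

16.889


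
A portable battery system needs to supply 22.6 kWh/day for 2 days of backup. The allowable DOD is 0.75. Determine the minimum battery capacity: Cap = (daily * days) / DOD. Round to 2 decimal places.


Total energy needed = daily * days = 22.6 * 2 = 45.2 kWh
Account for depth of discharge:
  Cap = total_energy / DOD = 45.2 / 0.75
  Cap = 60.27 kWh

60.27


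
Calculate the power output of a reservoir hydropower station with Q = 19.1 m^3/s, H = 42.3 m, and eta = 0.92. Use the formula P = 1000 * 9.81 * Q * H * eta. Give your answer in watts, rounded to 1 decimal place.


Apply the hydropower formula P = rho * g * Q * H * eta
rho * g = 1000 * 9.81 = 9810.0
P = 9810.0 * 19.1 * 42.3 * 0.92
P = 7291729.8 W

7291729.8


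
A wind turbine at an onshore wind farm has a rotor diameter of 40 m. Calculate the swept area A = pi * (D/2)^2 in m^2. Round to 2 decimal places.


Compute the rotor radius:
  r = D / 2 = 40 / 2 = 20.0 m
Calculate swept area:
  A = pi * r^2 = pi * 20.0^2
  A = 1256.64 m^2

1256.64


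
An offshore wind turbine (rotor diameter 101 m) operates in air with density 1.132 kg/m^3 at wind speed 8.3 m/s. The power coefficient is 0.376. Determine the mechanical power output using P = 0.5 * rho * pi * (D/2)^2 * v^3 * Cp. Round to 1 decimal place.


Step 1 -- Compute swept area:
  A = pi * (D/2)^2 = pi * (101/2)^2 = 8011.85 m^2
Step 2 -- Apply wind power equation:
  P = 0.5 * rho * A * v^3 * Cp
  v^3 = 8.3^3 = 571.787
  P = 0.5 * 1.132 * 8011.85 * 571.787 * 0.376
  P = 974924.9 W

974924.9


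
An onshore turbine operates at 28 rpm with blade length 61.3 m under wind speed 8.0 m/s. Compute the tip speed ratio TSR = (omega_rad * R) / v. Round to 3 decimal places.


Convert rotational speed to rad/s:
  omega = 28 * 2 * pi / 60 = 2.9322 rad/s
Compute tip speed:
  v_tip = omega * R = 2.9322 * 61.3 = 179.741 m/s
Tip speed ratio:
  TSR = v_tip / v_wind = 179.741 / 8.0 = 22.468

22.468


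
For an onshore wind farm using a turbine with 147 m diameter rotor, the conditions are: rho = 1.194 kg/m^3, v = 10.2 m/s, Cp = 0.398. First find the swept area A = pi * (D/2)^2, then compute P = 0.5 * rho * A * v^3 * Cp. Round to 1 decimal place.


Step 1 -- Compute swept area:
  A = pi * (D/2)^2 = pi * (147/2)^2 = 16971.67 m^2
Step 2 -- Apply wind power equation:
  P = 0.5 * rho * A * v^3 * Cp
  v^3 = 10.2^3 = 1061.208
  P = 0.5 * 1.194 * 16971.67 * 1061.208 * 0.398
  P = 4279395.9 W

4279395.9


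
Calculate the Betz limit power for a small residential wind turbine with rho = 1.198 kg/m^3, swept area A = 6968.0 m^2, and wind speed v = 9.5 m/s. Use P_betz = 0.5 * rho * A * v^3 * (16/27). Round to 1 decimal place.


The Betz coefficient Cp_max = 16/27 = 0.5926
v^3 = 9.5^3 = 857.375
P_betz = 0.5 * rho * A * v^3 * Cp_max
P_betz = 0.5 * 1.198 * 6968.0 * 857.375 * 0.5926
P_betz = 2120615.8 W

2120615.8


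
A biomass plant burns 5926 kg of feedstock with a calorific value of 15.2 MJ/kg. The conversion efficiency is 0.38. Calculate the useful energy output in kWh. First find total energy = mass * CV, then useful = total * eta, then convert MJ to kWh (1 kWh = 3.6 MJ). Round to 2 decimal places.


Total energy = mass * CV = 5926 * 15.2 = 90075.2 MJ
Useful energy = total * eta = 90075.2 * 0.38 = 34228.58 MJ
Convert to kWh: 34228.58 / 3.6
Useful energy = 9507.94 kWh

9507.94


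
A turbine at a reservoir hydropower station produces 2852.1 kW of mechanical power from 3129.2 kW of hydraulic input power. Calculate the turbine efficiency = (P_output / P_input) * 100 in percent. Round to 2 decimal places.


Turbine efficiency = (output power / input power) * 100
eta = (2852.1 / 3129.2) * 100
eta = 91.14%

91.14


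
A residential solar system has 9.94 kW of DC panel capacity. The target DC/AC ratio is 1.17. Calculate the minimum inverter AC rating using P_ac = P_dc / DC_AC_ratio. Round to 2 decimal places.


The inverter AC capacity is determined by the DC/AC ratio.
Given: P_dc = 9.94 kW, DC/AC ratio = 1.17
P_ac = P_dc / ratio = 9.94 / 1.17
P_ac = 8.50 kW

8.50


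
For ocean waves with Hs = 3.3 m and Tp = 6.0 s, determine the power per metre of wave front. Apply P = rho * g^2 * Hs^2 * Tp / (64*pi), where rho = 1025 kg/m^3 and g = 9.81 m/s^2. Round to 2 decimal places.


Apply wave power formula:
  g^2 = 9.81^2 = 96.2361
  Hs^2 = 3.3^2 = 10.89
  Numerator = rho * g^2 * Hs^2 * Tp = 1025 * 96.2361 * 10.89 * 6.0 = 6445268.44
  Denominator = 64 * pi = 201.0619
  P = 6445268.44 / 201.0619 = 32056.14 W/m

32056.14


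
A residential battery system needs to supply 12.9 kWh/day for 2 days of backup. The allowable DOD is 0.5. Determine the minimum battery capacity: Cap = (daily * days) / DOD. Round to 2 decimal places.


Total energy needed = daily * days = 12.9 * 2 = 25.8 kWh
Account for depth of discharge:
  Cap = total_energy / DOD = 25.8 / 0.5
  Cap = 51.60 kWh

51.60


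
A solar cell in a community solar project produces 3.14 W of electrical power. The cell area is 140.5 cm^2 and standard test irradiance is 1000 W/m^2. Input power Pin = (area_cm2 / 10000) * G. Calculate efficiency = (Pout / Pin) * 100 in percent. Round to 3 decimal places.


First compute the input power:
  Pin = area_cm2 / 10000 * G = 140.5 / 10000 * 1000 = 14.05 W
Then compute efficiency:
  Efficiency = (Pout / Pin) * 100 = (3.14 / 14.05) * 100
  Efficiency = 22.349%

22.349


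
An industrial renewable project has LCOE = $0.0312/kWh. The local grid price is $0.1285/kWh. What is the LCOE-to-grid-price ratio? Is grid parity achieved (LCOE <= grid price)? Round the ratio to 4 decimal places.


Compare LCOE to grid price:
  LCOE = $0.0312/kWh, Grid price = $0.1285/kWh
  Ratio = LCOE / grid_price = 0.0312 / 0.1285 = 0.2428
  Grid parity achieved (ratio <= 1)? yes

0.2428


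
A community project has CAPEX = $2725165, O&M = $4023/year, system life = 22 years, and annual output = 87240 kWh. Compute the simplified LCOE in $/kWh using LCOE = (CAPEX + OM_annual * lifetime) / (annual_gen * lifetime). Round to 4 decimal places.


Total cost = CAPEX + OM * lifetime = 2725165 + 4023 * 22 = 2725165 + 88506 = 2813671
Total generation = annual * lifetime = 87240 * 22 = 1919280 kWh
LCOE = 2813671 / 1919280
LCOE = 1.4660 $/kWh

1.4660


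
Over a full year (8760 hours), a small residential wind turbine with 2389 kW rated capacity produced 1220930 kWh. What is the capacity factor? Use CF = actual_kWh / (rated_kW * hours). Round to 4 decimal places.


Capacity factor = actual output / maximum possible output
Maximum possible = rated * hours = 2389 * 8760 = 20927640 kWh
CF = 1220930 / 20927640
CF = 0.0583

0.0583


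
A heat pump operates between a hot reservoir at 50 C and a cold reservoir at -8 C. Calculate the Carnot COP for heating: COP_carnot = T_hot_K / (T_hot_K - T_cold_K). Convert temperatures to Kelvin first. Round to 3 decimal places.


Convert to Kelvin:
  T_hot = 50 + 273.15 = 323.15 K
  T_cold = -8 + 273.15 = 265.15 K
Apply Carnot COP formula:
  COP = T_hot_K / (T_hot_K - T_cold_K) = 323.15 / 58.0
  COP = 5.572

5.572


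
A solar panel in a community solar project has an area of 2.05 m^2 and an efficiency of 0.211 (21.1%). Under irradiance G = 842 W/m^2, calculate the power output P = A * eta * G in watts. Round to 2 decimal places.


Use the solar power formula P = A * eta * G.
Given: A = 2.05 m^2, eta = 0.211, G = 842 W/m^2
P = 2.05 * 0.211 * 842
P = 364.21 W

364.21


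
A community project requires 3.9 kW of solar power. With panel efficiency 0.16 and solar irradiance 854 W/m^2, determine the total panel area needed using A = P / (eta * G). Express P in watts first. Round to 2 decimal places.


Convert target power to watts: P = 3.9 * 1000 = 3900.0 W
Compute denominator: eta * G = 0.16 * 854 = 136.64
Required area A = P / (eta * G) = 3900.0 / 136.64
A = 28.54 m^2

28.54


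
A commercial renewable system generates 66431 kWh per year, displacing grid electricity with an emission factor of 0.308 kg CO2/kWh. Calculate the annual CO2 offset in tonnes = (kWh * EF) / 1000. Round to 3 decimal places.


CO2 offset in kg = generation * emission_factor
CO2 offset = 66431 * 0.308 = 20460.75 kg
Convert to tonnes:
  CO2 offset = 20460.75 / 1000 = 20.461 tonnes

20.461


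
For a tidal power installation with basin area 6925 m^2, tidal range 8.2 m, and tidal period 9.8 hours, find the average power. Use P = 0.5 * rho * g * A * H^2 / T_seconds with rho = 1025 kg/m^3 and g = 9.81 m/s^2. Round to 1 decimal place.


Convert period to seconds: T = 9.8 * 3600 = 35280.0 s
H^2 = 8.2^2 = 67.24
P = 0.5 * rho * g * A * H^2 / T
P = 0.5 * 1025 * 9.81 * 6925 * 67.24 / 35280.0
P = 66356.2 W

66356.2


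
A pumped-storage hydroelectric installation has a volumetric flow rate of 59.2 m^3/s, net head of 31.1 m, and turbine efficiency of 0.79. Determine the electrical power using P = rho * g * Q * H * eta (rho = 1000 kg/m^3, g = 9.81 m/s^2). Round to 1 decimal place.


Apply the hydropower formula P = rho * g * Q * H * eta
rho * g = 1000 * 9.81 = 9810.0
P = 9810.0 * 59.2 * 31.1 * 0.79
P = 14268495.9 W

14268495.9


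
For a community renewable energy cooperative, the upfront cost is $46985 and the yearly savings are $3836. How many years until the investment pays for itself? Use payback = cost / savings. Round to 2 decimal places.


Simple payback period = initial cost / annual savings
Payback = 46985 / 3836
Payback = 12.25 years

12.25


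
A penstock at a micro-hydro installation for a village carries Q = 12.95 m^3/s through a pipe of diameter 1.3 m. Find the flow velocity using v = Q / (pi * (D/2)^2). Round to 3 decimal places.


Compute pipe cross-sectional area:
  A = pi * (D/2)^2 = pi * (1.3/2)^2 = 1.3273 m^2
Calculate velocity:
  v = Q / A = 12.95 / 1.3273
  v = 9.756 m/s

9.756


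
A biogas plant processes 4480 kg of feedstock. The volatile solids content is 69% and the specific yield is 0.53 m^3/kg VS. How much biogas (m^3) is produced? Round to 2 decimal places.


Compute volatile solids:
  VS = mass * VS_fraction = 4480 * 0.69 = 3091.2 kg
Calculate biogas volume:
  Biogas = VS * specific_yield = 3091.2 * 0.53
  Biogas = 1638.34 m^3

1638.34


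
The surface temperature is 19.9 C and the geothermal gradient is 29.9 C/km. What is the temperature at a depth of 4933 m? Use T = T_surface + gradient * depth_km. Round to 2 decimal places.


Convert depth to km: 4933 / 1000 = 4.933 km
Temperature increase = gradient * depth_km = 29.9 * 4.933 = 147.5 C
Temperature at depth = T_surface + delta_T = 19.9 + 147.5
T = 167.40 C

167.40


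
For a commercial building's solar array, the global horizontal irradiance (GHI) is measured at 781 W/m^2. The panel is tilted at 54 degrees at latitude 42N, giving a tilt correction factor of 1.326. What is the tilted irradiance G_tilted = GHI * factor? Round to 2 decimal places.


Identify the given values:
  GHI = 781 W/m^2, tilt correction factor = 1.326
Apply the formula G_tilted = GHI * factor:
  G_tilted = 781 * 1.326
  G_tilted = 1035.61 W/m^2

1035.61


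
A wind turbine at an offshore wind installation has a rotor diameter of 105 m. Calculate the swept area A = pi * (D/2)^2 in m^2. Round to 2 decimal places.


Compute the rotor radius:
  r = D / 2 = 105 / 2 = 52.5 m
Calculate swept area:
  A = pi * r^2 = pi * 52.5^2
  A = 8659.01 m^2

8659.01


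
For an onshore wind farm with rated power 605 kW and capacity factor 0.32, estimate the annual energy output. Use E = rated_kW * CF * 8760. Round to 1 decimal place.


Annual energy = rated_kW * capacity_factor * hours_per_year
Given: P_rated = 605 kW, CF = 0.32, hours = 8760
E = 605 * 0.32 * 8760
E = 1695936.0 kWh

1695936.0


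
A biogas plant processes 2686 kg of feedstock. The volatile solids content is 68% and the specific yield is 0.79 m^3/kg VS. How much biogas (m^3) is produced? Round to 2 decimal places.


Compute volatile solids:
  VS = mass * VS_fraction = 2686 * 0.68 = 1826.48 kg
Calculate biogas volume:
  Biogas = VS * specific_yield = 1826.48 * 0.79
  Biogas = 1442.92 m^3

1442.92


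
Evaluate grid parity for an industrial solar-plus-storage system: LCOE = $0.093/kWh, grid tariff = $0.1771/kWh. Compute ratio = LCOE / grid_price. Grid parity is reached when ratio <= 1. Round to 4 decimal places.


Compare LCOE to grid price:
  LCOE = $0.093/kWh, Grid price = $0.1771/kWh
  Ratio = LCOE / grid_price = 0.093 / 0.1771 = 0.5251
  Grid parity achieved (ratio <= 1)? yes

0.5251


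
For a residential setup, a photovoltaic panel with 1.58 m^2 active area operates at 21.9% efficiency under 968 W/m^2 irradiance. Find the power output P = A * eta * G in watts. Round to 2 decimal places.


Use the solar power formula P = A * eta * G.
Given: A = 1.58 m^2, eta = 0.219, G = 968 W/m^2
P = 1.58 * 0.219 * 968
P = 334.95 W

334.95


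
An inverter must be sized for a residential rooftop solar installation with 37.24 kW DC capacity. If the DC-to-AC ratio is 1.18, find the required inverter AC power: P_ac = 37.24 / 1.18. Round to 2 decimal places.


The inverter AC capacity is determined by the DC/AC ratio.
Given: P_dc = 37.24 kW, DC/AC ratio = 1.18
P_ac = P_dc / ratio = 37.24 / 1.18
P_ac = 31.56 kW

31.56


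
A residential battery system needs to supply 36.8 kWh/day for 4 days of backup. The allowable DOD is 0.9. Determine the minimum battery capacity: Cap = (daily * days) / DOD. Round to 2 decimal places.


Total energy needed = daily * days = 36.8 * 4 = 147.2 kWh
Account for depth of discharge:
  Cap = total_energy / DOD = 147.2 / 0.9
  Cap = 163.56 kWh

163.56


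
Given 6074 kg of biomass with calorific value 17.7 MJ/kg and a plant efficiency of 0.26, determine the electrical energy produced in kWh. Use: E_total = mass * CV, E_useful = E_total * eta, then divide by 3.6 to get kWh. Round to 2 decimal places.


Total energy = mass * CV = 6074 * 17.7 = 107509.8 MJ
Useful energy = total * eta = 107509.8 * 0.26 = 27952.55 MJ
Convert to kWh: 27952.55 / 3.6
Useful energy = 7764.60 kWh

7764.60


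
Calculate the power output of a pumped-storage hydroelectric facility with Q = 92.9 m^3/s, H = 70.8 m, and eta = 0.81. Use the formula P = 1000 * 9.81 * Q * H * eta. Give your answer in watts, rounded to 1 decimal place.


Apply the hydropower formula P = rho * g * Q * H * eta
rho * g = 1000 * 9.81 = 9810.0
P = 9810.0 * 92.9 * 70.8 * 0.81
P = 52264042.5 W

52264042.5


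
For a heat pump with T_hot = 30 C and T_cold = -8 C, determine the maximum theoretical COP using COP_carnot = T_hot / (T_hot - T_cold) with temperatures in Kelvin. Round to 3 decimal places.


Convert to Kelvin:
  T_hot = 30 + 273.15 = 303.15 K
  T_cold = -8 + 273.15 = 265.15 K
Apply Carnot COP formula:
  COP = T_hot_K / (T_hot_K - T_cold_K) = 303.15 / 38.0
  COP = 7.978

7.978


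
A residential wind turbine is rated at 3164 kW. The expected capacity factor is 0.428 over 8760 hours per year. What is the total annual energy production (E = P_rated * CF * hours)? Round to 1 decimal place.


Annual energy = rated_kW * capacity_factor * hours_per_year
Given: P_rated = 3164 kW, CF = 0.428, hours = 8760
E = 3164 * 0.428 * 8760
E = 11862721.9 kWh

11862721.9


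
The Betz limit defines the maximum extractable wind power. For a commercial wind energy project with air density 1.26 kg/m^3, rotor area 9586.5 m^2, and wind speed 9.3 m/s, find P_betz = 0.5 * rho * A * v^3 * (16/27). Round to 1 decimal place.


The Betz coefficient Cp_max = 16/27 = 0.5926
v^3 = 9.3^3 = 804.357
P_betz = 0.5 * rho * A * v^3 * Cp_max
P_betz = 0.5 * 1.26 * 9586.5 * 804.357 * 0.5926
P_betz = 2878761.5 W

2878761.5


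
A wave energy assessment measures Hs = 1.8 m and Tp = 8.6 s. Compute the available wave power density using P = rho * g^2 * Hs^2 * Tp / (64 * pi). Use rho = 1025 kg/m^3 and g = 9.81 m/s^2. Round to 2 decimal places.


Apply wave power formula:
  g^2 = 9.81^2 = 96.2361
  Hs^2 = 1.8^2 = 3.24
  Numerator = rho * g^2 * Hs^2 * Tp = 1025 * 96.2361 * 3.24 * 8.6 = 2748560.76
  Denominator = 64 * pi = 201.0619
  P = 2748560.76 / 201.0619 = 13670.22 W/m

13670.22


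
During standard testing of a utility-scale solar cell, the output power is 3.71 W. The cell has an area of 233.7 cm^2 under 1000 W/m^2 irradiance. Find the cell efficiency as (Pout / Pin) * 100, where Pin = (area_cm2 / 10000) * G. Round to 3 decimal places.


First compute the input power:
  Pin = area_cm2 / 10000 * G = 233.7 / 10000 * 1000 = 23.37 W
Then compute efficiency:
  Efficiency = (Pout / Pin) * 100 = (3.71 / 23.37) * 100
  Efficiency = 15.875%

15.875


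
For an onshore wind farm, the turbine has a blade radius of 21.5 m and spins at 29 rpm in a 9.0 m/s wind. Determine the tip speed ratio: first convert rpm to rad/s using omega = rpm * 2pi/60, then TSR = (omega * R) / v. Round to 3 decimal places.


Convert rotational speed to rad/s:
  omega = 29 * 2 * pi / 60 = 3.0369 rad/s
Compute tip speed:
  v_tip = omega * R = 3.0369 * 21.5 = 65.293 m/s
Tip speed ratio:
  TSR = v_tip / v_wind = 65.293 / 9.0 = 7.255

7.255


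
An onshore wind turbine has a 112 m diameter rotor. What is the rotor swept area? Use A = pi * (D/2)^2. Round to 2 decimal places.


Compute the rotor radius:
  r = D / 2 = 112 / 2 = 56.0 m
Calculate swept area:
  A = pi * r^2 = pi * 56.0^2
  A = 9852.03 m^2

9852.03


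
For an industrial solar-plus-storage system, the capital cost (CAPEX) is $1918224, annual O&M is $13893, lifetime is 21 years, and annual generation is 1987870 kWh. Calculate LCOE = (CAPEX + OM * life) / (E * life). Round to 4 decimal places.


Total cost = CAPEX + OM * lifetime = 1918224 + 13893 * 21 = 1918224 + 291753 = 2209977
Total generation = annual * lifetime = 1987870 * 21 = 41745270 kWh
LCOE = 2209977 / 41745270
LCOE = 0.0529 $/kWh

0.0529


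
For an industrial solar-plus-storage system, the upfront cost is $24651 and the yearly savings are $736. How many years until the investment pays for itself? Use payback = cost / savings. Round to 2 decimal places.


Simple payback period = initial cost / annual savings
Payback = 24651 / 736
Payback = 33.49 years

33.49


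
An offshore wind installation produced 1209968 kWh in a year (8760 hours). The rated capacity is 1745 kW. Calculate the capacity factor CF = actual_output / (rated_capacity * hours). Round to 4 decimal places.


Capacity factor = actual output / maximum possible output
Maximum possible = rated * hours = 1745 * 8760 = 15286200 kWh
CF = 1209968 / 15286200
CF = 0.0792

0.0792


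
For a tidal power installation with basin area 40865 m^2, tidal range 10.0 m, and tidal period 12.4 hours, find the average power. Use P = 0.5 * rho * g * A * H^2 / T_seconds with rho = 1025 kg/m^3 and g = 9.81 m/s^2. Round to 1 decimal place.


Convert period to seconds: T = 12.4 * 3600 = 44640.0 s
H^2 = 10.0^2 = 100.0
P = 0.5 * rho * g * A * H^2 / T
P = 0.5 * 1025 * 9.81 * 40865 * 100.0 / 44640.0
P = 460246.2 W

460246.2


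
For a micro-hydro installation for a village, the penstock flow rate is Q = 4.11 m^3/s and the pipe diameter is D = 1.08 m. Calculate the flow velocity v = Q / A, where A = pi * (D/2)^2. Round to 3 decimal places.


Compute pipe cross-sectional area:
  A = pi * (D/2)^2 = pi * (1.08/2)^2 = 0.9161 m^2
Calculate velocity:
  v = Q / A = 4.11 / 0.9161
  v = 4.486 m/s

4.486


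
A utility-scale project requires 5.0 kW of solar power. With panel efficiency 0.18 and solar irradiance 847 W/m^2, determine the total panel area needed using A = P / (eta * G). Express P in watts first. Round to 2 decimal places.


Convert target power to watts: P = 5.0 * 1000 = 5000.0 W
Compute denominator: eta * G = 0.18 * 847 = 152.46
Required area A = P / (eta * G) = 5000.0 / 152.46
A = 32.80 m^2

32.80


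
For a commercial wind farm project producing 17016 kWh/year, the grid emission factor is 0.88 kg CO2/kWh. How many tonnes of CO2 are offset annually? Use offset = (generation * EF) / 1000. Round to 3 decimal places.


CO2 offset in kg = generation * emission_factor
CO2 offset = 17016 * 0.88 = 14974.08 kg
Convert to tonnes:
  CO2 offset = 14974.08 / 1000 = 14.974 tonnes

14.974


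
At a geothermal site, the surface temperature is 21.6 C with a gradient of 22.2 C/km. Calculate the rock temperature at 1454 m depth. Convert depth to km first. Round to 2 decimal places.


Convert depth to km: 1454 / 1000 = 1.454 km
Temperature increase = gradient * depth_km = 22.2 * 1.454 = 32.28 C
Temperature at depth = T_surface + delta_T = 21.6 + 32.28
T = 53.88 C

53.88


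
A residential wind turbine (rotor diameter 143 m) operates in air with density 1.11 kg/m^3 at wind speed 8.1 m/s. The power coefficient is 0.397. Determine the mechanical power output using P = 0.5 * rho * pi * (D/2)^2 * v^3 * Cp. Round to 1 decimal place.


Step 1 -- Compute swept area:
  A = pi * (D/2)^2 = pi * (143/2)^2 = 16060.61 m^2
Step 2 -- Apply wind power equation:
  P = 0.5 * rho * A * v^3 * Cp
  v^3 = 8.1^3 = 531.441
  P = 0.5 * 1.11 * 16060.61 * 531.441 * 0.397
  P = 1880617.6 W

1880617.6


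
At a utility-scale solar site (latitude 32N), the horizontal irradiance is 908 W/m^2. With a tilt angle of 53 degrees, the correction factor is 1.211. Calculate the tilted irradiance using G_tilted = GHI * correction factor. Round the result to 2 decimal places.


Identify the given values:
  GHI = 908 W/m^2, tilt correction factor = 1.211
Apply the formula G_tilted = GHI * factor:
  G_tilted = 908 * 1.211
  G_tilted = 1099.59 W/m^2

1099.59


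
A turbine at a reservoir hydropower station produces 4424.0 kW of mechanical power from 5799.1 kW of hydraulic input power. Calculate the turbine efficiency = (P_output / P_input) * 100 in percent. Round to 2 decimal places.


Turbine efficiency = (output power / input power) * 100
eta = (4424.0 / 5799.1) * 100
eta = 76.29%

76.29


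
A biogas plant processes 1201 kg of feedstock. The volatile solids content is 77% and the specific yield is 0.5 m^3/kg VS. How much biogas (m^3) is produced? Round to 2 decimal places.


Compute volatile solids:
  VS = mass * VS_fraction = 1201 * 0.77 = 924.77 kg
Calculate biogas volume:
  Biogas = VS * specific_yield = 924.77 * 0.5
  Biogas = 462.39 m^3

462.39


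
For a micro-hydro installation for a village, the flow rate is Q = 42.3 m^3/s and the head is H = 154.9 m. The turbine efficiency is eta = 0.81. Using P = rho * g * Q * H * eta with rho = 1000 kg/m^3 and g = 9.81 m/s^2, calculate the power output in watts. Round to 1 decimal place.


Apply the hydropower formula P = rho * g * Q * H * eta
rho * g = 1000 * 9.81 = 9810.0
P = 9810.0 * 42.3 * 154.9 * 0.81
P = 52064992.6 W

52064992.6


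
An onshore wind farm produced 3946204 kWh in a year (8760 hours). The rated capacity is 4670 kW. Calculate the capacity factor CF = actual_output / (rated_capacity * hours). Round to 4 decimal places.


Capacity factor = actual output / maximum possible output
Maximum possible = rated * hours = 4670 * 8760 = 40909200 kWh
CF = 3946204 / 40909200
CF = 0.0965

0.0965


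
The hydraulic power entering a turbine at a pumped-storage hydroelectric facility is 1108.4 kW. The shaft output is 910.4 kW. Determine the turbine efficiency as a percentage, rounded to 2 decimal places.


Turbine efficiency = (output power / input power) * 100
eta = (910.4 / 1108.4) * 100
eta = 82.14%

82.14


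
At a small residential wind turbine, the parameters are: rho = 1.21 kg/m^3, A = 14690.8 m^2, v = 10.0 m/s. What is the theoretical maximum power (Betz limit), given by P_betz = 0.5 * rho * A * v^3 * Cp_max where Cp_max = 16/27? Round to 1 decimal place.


The Betz coefficient Cp_max = 16/27 = 0.5926
v^3 = 10.0^3 = 1000.0
P_betz = 0.5 * rho * A * v^3 * Cp_max
P_betz = 0.5 * 1.21 * 14690.8 * 1000.0 * 0.5926
P_betz = 5266923.9 W

5266923.9


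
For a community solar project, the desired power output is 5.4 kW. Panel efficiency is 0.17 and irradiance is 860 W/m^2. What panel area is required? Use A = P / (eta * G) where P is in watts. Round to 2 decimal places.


Convert target power to watts: P = 5.4 * 1000 = 5400.0 W
Compute denominator: eta * G = 0.17 * 860 = 146.2
Required area A = P / (eta * G) = 5400.0 / 146.2
A = 36.94 m^2

36.94


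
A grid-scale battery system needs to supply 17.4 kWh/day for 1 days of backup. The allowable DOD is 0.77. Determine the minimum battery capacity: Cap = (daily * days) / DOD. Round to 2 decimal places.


Total energy needed = daily * days = 17.4 * 1 = 17.4 kWh
Account for depth of discharge:
  Cap = total_energy / DOD = 17.4 / 0.77
  Cap = 22.60 kWh

22.60


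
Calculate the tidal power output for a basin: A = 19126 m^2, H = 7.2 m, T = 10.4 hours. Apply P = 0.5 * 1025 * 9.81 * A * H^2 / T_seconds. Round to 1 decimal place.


Convert period to seconds: T = 10.4 * 3600 = 37440.0 s
H^2 = 7.2^2 = 51.84
P = 0.5 * rho * g * A * H^2 / T
P = 0.5 * 1025 * 9.81 * 19126 * 51.84 / 37440.0
P = 133142.3 W

133142.3


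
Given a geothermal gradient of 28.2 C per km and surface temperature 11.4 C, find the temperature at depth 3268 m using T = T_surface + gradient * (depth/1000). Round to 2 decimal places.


Convert depth to km: 3268 / 1000 = 3.268 km
Temperature increase = gradient * depth_km = 28.2 * 3.268 = 92.16 C
Temperature at depth = T_surface + delta_T = 11.4 + 92.16
T = 103.56 C

103.56


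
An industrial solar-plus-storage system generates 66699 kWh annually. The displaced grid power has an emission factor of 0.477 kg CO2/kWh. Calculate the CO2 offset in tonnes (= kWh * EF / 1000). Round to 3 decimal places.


CO2 offset in kg = generation * emission_factor
CO2 offset = 66699 * 0.477 = 31815.42 kg
Convert to tonnes:
  CO2 offset = 31815.42 / 1000 = 31.815 tonnes

31.815


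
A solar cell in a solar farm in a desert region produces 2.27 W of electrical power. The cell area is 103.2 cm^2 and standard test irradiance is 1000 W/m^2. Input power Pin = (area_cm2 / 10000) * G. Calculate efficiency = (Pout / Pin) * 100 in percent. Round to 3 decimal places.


First compute the input power:
  Pin = area_cm2 / 10000 * G = 103.2 / 10000 * 1000 = 10.32 W
Then compute efficiency:
  Efficiency = (Pout / Pin) * 100 = (2.27 / 10.32) * 100
  Efficiency = 21.996%

21.996


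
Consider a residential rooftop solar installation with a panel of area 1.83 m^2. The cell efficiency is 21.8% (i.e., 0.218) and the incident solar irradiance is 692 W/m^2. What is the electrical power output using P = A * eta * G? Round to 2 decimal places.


Use the solar power formula P = A * eta * G.
Given: A = 1.83 m^2, eta = 0.218, G = 692 W/m^2
P = 1.83 * 0.218 * 692
P = 276.07 W

276.07


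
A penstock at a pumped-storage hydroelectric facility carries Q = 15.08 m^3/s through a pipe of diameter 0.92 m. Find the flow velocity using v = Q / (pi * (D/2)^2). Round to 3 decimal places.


Compute pipe cross-sectional area:
  A = pi * (D/2)^2 = pi * (0.92/2)^2 = 0.6648 m^2
Calculate velocity:
  v = Q / A = 15.08 / 0.6648
  v = 22.685 m/s

22.685


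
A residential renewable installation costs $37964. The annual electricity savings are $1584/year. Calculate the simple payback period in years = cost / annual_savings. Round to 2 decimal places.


Simple payback period = initial cost / annual savings
Payback = 37964 / 1584
Payback = 23.97 years

23.97


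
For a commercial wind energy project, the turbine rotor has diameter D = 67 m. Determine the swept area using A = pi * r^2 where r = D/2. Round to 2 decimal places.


Compute the rotor radius:
  r = D / 2 = 67 / 2 = 33.5 m
Calculate swept area:
  A = pi * r^2 = pi * 33.5^2
  A = 3525.65 m^2

3525.65


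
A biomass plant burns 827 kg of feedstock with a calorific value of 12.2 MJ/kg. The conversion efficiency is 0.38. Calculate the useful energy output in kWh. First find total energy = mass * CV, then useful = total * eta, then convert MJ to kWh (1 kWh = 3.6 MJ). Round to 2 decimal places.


Total energy = mass * CV = 827 * 12.2 = 10089.4 MJ
Useful energy = total * eta = 10089.4 * 0.38 = 3833.97 MJ
Convert to kWh: 3833.97 / 3.6
Useful energy = 1064.99 kWh

1064.99


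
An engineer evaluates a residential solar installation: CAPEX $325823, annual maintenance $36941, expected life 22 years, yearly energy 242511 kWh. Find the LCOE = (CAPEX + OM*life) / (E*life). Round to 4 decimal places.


Total cost = CAPEX + OM * lifetime = 325823 + 36941 * 22 = 325823 + 812702 = 1138525
Total generation = annual * lifetime = 242511 * 22 = 5335242 kWh
LCOE = 1138525 / 5335242
LCOE = 0.2134 $/kWh

0.2134


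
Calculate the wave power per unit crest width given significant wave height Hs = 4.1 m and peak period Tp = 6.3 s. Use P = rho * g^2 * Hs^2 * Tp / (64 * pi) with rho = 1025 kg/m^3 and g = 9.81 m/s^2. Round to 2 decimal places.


Apply wave power formula:
  g^2 = 9.81^2 = 96.2361
  Hs^2 = 4.1^2 = 16.81
  Numerator = rho * g^2 * Hs^2 * Tp = 1025 * 96.2361 * 16.81 * 6.3 = 10446483.99
  Denominator = 64 * pi = 201.0619
  P = 10446483.99 / 201.0619 = 51956.55 W/m

51956.55


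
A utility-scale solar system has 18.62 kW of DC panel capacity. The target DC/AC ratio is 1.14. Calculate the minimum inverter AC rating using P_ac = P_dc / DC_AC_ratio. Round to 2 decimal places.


The inverter AC capacity is determined by the DC/AC ratio.
Given: P_dc = 18.62 kW, DC/AC ratio = 1.14
P_ac = P_dc / ratio = 18.62 / 1.14
P_ac = 16.33 kW

16.33


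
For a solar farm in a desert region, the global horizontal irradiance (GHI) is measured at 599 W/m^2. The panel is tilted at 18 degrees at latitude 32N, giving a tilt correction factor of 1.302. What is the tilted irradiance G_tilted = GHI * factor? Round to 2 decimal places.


Identify the given values:
  GHI = 599 W/m^2, tilt correction factor = 1.302
Apply the formula G_tilted = GHI * factor:
  G_tilted = 599 * 1.302
  G_tilted = 779.90 W/m^2

779.90


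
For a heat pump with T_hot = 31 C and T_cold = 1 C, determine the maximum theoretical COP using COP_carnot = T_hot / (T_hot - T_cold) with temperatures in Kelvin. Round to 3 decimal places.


Convert to Kelvin:
  T_hot = 31 + 273.15 = 304.15 K
  T_cold = 1 + 273.15 = 274.15 K
Apply Carnot COP formula:
  COP = T_hot_K / (T_hot_K - T_cold_K) = 304.15 / 30.0
  COP = 10.138

10.138
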